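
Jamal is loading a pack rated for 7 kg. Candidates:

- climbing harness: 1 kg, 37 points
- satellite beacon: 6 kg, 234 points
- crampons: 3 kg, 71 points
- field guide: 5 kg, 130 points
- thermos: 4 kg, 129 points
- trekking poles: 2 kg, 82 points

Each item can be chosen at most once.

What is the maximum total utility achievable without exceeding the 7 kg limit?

Density check — trekking poles 41.00, satellite beacon 39.00, climbing harness 37.00 are the best per kg.
Greedy by ratio would take climbing harness + thermos + trekking poles: 7 kg used, total 248.
The 6 kg tied up in thermos and trekking poles is better spent on satellite beacon — total rises to 271 (7 kg).
Next best is climbing harness + thermos + trekking poles at 248 (7 kg) — short by 23.

271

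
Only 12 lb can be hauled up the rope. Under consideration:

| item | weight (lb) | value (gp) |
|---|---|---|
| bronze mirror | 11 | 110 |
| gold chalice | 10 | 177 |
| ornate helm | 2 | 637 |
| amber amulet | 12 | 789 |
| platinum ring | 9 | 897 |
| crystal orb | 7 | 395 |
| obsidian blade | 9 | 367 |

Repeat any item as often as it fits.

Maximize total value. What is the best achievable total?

3822

By value per lb: ornate helm 318.50, platinum ring 99.67, amber amulet 65.75, crystal orb 56.43 lead.
Best packing: 6×ornate helm — 12 lb, 3822 total.
That's the maximum — no swap from here does better than 3822.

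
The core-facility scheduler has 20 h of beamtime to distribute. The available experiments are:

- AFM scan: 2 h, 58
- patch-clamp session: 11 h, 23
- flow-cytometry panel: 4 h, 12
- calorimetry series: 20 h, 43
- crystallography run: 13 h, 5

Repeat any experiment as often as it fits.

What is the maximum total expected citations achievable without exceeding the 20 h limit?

580

Ranking by ratio (expected citations/h): AFM scan 29.00, flow-cytometry panel 3.00, calorimetry series 2.15, patch-clamp session 2.09.
10×AFM scan uses 20 of the 20 h and totals 580.
Every other selection either busts 20 h or fails to beat 580.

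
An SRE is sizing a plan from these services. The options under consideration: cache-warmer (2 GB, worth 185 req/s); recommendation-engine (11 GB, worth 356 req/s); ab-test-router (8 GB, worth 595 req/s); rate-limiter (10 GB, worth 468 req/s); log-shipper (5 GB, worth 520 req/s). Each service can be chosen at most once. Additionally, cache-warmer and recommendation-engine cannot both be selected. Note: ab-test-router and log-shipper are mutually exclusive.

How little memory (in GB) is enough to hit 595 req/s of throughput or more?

7

Minimise GB subject to total throughput ≥ 595.
Taking cache-warmer + log-shipper gives 705 (≥ 595) for 7 GB.
Any bundle with less than 7 GB falls short of 595.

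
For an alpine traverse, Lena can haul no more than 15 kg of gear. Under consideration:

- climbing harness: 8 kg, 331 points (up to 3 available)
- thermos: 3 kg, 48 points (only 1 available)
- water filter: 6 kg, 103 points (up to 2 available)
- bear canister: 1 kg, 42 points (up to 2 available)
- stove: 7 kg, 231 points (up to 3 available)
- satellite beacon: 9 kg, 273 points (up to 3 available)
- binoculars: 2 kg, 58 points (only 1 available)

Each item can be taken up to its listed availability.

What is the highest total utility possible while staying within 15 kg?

562

Density check — bear canister 42.00, climbing harness 41.38, stove 33.00 are the best per kg.
Taking the top-ratio items first gives climbing harness + thermos + 2×bear canister + binoculars for 521 (15 kg).
The 7 kg tied up in thermos and 2×bear canister and binoculars is better spent on stove — total rises to 562 (15 kg).
That's the maximum — no swap from here does better than 562.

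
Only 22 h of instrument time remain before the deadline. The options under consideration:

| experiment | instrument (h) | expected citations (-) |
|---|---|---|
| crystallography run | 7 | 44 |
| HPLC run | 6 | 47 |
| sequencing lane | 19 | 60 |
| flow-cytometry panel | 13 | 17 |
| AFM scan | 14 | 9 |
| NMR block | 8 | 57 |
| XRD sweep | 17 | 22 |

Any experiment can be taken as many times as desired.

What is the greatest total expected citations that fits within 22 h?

Greedy by ratio would take 3×HPLC run: 18 h used, total 141.
Dropping 2×HPLC run frees 12 h; slotting in 2×NMR block (16 h) lifts the total to 161 at 22 h.
That's the maximum — no swap from here does better than 161.

161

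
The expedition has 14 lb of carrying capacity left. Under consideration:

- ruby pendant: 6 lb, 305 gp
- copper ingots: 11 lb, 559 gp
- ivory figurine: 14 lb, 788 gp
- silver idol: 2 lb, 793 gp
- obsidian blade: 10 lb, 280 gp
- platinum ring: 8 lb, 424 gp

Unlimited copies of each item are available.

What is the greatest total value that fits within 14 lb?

5551

Ranking by ratio (value/lb): silver idol 396.50, ivory figurine 56.29, platinum ring 53.00, ruby pendant 50.83.
Best packing: 7×silver idol — 14 lb, 5551 total.
Every other selection either busts 14 lb or fails to beat 5551.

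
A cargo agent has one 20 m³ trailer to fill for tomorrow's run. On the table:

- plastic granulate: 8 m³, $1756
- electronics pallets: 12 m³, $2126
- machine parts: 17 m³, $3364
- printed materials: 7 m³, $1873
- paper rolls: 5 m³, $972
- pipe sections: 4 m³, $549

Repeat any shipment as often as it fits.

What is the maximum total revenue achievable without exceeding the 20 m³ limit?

Taking 2×printed materials + paper rolls: 19 m³ used, 4718 in revenue.

4718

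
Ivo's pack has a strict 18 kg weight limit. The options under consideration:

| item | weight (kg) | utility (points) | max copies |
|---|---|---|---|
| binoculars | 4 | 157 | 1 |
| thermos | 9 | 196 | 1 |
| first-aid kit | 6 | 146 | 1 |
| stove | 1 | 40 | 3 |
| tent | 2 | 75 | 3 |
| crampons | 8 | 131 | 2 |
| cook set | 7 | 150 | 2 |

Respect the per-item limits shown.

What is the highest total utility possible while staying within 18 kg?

608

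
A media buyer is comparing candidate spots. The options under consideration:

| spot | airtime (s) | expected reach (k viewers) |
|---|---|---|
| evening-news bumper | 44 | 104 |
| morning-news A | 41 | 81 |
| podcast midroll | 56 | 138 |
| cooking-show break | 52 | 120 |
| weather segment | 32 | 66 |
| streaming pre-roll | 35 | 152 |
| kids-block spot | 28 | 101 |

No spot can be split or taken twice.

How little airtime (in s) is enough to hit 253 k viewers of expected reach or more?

63

Minimise s subject to total expected reach ≥ 253.
streaming pre-roll + kids-block spot: 253 expected reach at 63 s.
No combination under 63 s hits 253.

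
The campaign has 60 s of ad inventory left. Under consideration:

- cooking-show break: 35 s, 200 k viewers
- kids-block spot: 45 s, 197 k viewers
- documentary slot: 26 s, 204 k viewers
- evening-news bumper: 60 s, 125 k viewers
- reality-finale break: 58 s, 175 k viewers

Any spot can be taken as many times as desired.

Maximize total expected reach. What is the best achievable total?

408

2×documentary slot uses 52 of the 60 s and totals 408.
Every other selection either busts 60 s or fails to beat 408.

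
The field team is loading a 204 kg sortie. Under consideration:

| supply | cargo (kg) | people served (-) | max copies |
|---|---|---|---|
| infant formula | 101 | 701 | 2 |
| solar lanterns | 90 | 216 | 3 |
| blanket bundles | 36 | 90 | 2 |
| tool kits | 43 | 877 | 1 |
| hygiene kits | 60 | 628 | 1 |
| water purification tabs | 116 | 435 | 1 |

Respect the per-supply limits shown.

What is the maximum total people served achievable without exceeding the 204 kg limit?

Ranking by ratio (people served/kg): tool kits 20.40, hygiene kits 10.47, infant formula 6.94, water purification tabs 3.75.
The ratio ordering already packs tightly: infant formula + tool kits + hygiene kits, 204 kg, 2206.
Every other selection either busts 204 kg or exceeds an availability limit or fails to beat 2206.

2206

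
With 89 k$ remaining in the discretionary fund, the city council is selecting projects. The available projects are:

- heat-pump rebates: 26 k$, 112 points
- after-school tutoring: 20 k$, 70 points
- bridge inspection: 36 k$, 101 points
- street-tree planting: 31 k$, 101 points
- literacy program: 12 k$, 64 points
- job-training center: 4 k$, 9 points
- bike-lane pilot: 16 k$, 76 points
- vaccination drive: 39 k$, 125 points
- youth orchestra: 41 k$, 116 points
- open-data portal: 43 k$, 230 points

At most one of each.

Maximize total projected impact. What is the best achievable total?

427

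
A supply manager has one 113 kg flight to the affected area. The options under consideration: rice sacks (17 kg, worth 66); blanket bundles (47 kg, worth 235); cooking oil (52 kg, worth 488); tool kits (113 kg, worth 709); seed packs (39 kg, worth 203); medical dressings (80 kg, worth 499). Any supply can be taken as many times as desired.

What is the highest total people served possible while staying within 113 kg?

By people served per kg: cooking oil 9.38, tool kits 6.27, medical dressings 6.24 lead.
The ratio ordering already packs tightly: 2×cooking oil, 104 kg, 976.
That's the maximum — no swap from here does better than 976.

976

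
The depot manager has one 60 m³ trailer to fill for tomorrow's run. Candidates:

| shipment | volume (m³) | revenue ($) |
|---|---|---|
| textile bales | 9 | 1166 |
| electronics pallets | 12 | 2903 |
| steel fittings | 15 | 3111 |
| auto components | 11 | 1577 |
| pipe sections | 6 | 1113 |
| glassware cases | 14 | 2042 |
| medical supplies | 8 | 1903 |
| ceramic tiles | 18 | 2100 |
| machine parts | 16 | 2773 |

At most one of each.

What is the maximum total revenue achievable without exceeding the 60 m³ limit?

11856

By revenue per m³: electronics pallets 241.92, medical supplies 237.88, steel fittings 207.40 lead.
A density-first pass picks electronics pallets + steel fittings + pipe sections + medical supplies + machine parts — 11803 at 57 m³.
Replace pipe sections with textile bales: the trade gains 53 net, giving 11856 at 60 m³.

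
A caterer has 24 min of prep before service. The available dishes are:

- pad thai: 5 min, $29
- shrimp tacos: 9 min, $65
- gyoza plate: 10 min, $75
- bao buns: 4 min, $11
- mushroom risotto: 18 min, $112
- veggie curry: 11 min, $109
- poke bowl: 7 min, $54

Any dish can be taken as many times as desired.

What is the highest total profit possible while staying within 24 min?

Ranking by ratio (profit/min): veggie curry 9.91, poke bowl 7.71, gyoza plate 7.50, shrimp tacos 7.22.
Taking 2×veggie curry: 22 min used, 218 in profit.
That's the maximum — no swap from here does better than 218.

218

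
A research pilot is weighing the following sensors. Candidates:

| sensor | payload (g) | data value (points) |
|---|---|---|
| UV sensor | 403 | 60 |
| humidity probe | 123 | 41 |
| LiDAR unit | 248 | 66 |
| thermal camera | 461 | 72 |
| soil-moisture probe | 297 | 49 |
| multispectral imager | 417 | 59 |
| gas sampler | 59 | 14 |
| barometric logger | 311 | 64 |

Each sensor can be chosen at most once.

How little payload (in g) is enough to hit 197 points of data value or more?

979

Need the lightest bundle worth ≥ 197.
humidity probe + LiDAR unit + soil-moisture probe + barometric logger reaches 220 using 979 g.
No combination under 979 g hits 197.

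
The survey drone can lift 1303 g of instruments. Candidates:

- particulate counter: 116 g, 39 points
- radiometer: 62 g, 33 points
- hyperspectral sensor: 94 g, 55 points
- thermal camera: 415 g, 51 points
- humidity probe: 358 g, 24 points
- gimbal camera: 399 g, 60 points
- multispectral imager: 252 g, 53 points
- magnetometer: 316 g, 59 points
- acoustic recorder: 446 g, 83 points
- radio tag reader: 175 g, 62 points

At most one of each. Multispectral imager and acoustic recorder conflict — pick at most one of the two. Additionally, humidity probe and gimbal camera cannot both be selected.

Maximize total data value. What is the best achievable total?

Taking the top-ratio sensors first gives particulate counter + radiometer + hyperspectral sensor + multispectral imager + magnetometer + radio tag reader for 301 (1015 g).
Dropping multispectral imager and magnetometer frees 568 g; slotting in gimbal camera + acoustic recorder (845 g) lifts the total to 332 at 1292 g.
The closest alternative, particulate counter + radiometer + hyperspectral sensor + magnetometer + acoustic recorder + radio tag reader, reaches only 331.

332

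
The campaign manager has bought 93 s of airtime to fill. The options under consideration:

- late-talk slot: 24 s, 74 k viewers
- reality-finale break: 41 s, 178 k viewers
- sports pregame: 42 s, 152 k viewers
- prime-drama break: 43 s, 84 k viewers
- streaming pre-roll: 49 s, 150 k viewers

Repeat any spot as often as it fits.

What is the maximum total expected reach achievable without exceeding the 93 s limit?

Ranking by ratio (expected reach/s): reality-finale break 4.34, sports pregame 3.62, late-talk slot 3.08, streaming pre-roll 3.06.
Taking 2×reality-finale break: 82 s used, 356 in expected reach.
That's the maximum — no swap from here does better than 356.

356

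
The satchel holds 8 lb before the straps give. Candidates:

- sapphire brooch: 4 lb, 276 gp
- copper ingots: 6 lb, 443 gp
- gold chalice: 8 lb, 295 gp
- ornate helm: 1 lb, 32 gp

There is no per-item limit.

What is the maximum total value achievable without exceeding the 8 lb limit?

552

Taking the top-ratio items first gives copper ingots + 2×ornate helm for 507 (8 lb).
The 8 lb tied up in copper ingots and 2×ornate helm is better spent on 2×sapphire brooch — total rises to 552 (8 lb).
Every other selection either busts 8 lb or fails to beat 552.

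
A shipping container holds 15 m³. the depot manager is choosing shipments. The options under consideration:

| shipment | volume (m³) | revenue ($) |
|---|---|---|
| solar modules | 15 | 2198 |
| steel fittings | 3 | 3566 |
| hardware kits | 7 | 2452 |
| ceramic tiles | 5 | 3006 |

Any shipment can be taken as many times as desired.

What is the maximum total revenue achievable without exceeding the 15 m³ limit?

By revenue per m³: steel fittings 1188.67, ceramic tiles 601.20, hardware kits 350.29 lead.
Taking 5×steel fittings: 15 m³ used, 17830 in revenue.
Nothing else within 15 m³ beats 17830.

17830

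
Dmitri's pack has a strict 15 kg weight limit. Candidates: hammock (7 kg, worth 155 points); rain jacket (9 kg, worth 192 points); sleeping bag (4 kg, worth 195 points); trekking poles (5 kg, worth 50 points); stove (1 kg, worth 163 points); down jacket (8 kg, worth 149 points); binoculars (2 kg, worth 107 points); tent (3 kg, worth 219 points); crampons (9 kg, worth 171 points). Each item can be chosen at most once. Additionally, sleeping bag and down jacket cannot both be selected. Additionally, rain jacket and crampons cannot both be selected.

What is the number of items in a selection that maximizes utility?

5

Optimal total is 734.
One optimal bundle: sleeping bag + trekking poles + stove + binoculars + tent (15 kg).
Any selection reaching 734 contains exactly 5 items.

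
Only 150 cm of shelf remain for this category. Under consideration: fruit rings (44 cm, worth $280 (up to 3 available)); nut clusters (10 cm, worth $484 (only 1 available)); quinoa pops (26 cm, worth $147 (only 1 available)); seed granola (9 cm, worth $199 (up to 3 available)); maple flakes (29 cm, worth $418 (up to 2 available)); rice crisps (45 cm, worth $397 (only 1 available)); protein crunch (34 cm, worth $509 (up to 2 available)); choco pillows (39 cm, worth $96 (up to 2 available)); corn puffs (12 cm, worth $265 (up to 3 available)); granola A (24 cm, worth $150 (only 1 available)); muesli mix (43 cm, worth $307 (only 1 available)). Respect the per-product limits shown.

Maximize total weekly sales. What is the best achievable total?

2894

Nut clusters + 3×seed granola + 2×protein crunch + 3×corn puffs uses 141 of the 150 cm and totals 2894.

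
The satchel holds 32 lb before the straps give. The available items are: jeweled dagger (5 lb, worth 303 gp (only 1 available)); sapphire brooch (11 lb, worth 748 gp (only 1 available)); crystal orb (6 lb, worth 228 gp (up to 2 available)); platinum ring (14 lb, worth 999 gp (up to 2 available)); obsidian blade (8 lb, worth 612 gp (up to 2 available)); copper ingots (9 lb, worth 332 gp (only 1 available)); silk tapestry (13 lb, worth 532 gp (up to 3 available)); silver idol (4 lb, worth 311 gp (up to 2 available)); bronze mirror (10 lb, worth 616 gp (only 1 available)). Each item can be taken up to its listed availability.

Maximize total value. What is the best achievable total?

Greedy by ratio would take jeweled dagger + 2×obsidian blade + 2×silver idol: 29 lb used, total 2149.
Dropping jeweled dagger and 2×obsidian blade and silver idol frees 25 lb; slotting in 2×platinum ring (28 lb) lifts the total to 2309 at 32 lb.
No other feasible combination exceeds 2309.

2309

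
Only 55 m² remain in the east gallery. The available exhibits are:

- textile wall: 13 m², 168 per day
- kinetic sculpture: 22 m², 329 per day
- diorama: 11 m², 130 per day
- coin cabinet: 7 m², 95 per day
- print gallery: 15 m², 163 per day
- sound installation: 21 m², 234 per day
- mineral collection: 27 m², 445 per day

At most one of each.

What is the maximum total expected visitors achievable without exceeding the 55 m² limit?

776

Ranking by ratio (expected visitors/m²): mineral collection 16.48, kinetic sculpture 14.95, coin cabinet 13.57, textile wall 12.92.
A density-first pass picks kinetic sculpture + mineral collection — 774 at 49 m².
The 22 m² tied up in kinetic sculpture is better spent on textile wall + print gallery — total rises to 776 (55 m²).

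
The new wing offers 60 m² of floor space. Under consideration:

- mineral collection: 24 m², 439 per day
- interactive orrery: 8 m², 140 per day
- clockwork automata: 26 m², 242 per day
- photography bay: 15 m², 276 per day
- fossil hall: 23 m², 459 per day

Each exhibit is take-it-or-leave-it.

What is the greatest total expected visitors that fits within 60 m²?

A density-first pass picks interactive orrery + photography bay + fossil hall — 875 at 46 m².
Replace photography bay with mineral collection: the trade gains 163 net, giving 1038 at 55 m².
Runner-up mineral collection + fossil hall tops out at 898.

1038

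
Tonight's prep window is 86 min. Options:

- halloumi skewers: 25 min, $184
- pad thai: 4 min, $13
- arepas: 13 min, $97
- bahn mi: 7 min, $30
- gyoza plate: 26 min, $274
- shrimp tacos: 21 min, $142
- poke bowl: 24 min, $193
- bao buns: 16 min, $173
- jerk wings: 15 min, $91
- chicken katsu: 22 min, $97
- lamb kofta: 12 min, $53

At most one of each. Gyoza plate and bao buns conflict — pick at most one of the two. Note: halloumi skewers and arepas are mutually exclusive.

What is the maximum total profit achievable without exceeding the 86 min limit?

Ranking by ratio (profit/min): bao buns 10.81, gyoza plate 10.54, poke bowl 8.04, arepas 7.46.
Arepas + gyoza plate + shrimp tacos + poke bowl uses 84 of the 86 min and totals 706.
No other feasible combination exceeds 706.

706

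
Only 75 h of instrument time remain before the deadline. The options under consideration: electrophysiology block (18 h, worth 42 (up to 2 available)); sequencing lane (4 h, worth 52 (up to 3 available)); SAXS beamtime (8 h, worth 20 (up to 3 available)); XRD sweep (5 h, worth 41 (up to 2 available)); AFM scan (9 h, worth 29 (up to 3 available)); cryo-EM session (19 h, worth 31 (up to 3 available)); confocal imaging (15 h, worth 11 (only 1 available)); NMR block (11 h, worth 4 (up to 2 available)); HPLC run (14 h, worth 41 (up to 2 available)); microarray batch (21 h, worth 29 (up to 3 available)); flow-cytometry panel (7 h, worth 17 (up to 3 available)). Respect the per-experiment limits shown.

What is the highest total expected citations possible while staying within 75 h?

395

Taking the top-ratio experiments first gives 3×sequencing lane + SAXS beamtime + 2×XRD sweep + 3×AFM scan + HPLC run for 386 (71 h).
The 17 h tied up in SAXS beamtime and AFM scan is better spent on HPLC run + flow-cytometry panel — total rises to 395 (75 h).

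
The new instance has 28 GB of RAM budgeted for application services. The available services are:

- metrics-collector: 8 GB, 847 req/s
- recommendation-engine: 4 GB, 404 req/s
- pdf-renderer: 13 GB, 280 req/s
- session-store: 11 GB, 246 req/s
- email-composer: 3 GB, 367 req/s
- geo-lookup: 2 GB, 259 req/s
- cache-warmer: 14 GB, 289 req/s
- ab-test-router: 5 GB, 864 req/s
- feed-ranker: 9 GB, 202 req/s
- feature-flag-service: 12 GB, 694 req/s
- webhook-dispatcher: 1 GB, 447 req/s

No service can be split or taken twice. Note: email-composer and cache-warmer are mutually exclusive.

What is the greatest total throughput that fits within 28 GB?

3188

Taking metrics-collector + recommendation-engine + email-composer + geo-lookup + ab-test-router + webhook-dispatcher: 23 GB used, 3188 in throughput.
That's the maximum — no feasible swap from here does better than 3188.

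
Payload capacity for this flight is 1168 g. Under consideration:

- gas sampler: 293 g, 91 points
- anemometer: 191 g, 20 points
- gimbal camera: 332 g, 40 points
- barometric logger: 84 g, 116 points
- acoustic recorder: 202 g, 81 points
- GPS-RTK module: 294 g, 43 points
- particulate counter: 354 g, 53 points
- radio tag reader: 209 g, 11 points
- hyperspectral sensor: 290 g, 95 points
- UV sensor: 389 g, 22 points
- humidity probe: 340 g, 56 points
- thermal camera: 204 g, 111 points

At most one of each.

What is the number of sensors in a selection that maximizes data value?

Best achievable data value is 494.
gas sampler + barometric logger + acoustic recorder + hyperspectral sensor + thermal camera hits 494 at 1073 g.
All optima have 5 sensors.

5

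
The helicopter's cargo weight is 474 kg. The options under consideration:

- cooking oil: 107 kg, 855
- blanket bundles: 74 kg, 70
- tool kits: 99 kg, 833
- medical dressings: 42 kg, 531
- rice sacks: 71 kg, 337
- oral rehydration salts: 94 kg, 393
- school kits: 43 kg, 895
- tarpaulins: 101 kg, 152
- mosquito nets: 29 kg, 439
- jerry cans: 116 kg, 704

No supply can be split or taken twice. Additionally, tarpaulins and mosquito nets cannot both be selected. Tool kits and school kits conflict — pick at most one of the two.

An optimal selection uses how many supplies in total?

6

Best achievable people served is 3817.
cooking oil + medical dressings + oral rehydration salts + school kits + mosquito nets + jerry cans hits 3817 at 431 kg.
Any selection reaching 3817 contains exactly 6 supplies.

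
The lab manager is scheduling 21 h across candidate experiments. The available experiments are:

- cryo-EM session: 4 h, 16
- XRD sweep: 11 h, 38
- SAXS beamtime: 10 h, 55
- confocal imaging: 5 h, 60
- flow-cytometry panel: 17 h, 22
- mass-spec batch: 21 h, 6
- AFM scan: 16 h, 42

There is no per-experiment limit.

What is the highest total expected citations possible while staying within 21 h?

240

Best packing: 4×confocal imaging — 20 h, 240 total.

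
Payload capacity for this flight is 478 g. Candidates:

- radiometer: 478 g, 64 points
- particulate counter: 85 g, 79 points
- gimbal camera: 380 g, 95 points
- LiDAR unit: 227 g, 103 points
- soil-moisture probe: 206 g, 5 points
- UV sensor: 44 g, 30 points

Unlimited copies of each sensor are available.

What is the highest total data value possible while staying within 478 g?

Ranking by ratio (data value/g): particulate counter 0.93, UV sensor 0.68, LiDAR unit 0.45.
Best packing: 5×particulate counter + UV sensor — 469 g, 425 total.
No other feasible combination exceeds 425.

425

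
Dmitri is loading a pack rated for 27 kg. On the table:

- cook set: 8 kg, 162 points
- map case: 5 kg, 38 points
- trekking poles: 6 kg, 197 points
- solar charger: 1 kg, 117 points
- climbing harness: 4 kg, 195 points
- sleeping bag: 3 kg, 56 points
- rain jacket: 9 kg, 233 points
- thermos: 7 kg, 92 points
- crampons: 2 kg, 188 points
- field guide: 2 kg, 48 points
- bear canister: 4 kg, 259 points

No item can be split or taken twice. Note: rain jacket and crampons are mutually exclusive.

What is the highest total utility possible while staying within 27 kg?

Cook set + trekking poles + solar charger + climbing harness + crampons + field guide + bear canister uses 27 of the 27 kg and totals 1166.

1166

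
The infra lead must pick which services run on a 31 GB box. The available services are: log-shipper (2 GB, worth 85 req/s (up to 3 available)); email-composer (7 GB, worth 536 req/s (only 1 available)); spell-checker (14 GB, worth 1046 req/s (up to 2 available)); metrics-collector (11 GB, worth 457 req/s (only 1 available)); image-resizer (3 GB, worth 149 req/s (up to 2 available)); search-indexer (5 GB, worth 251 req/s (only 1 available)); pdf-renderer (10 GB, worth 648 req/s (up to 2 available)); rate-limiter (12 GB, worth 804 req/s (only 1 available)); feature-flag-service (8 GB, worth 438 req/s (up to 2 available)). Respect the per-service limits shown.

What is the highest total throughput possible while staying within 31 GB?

By throughput per GB: email-composer 76.57, spell-checker 74.71, rate-limiter 67.00, pdf-renderer 64.80 lead.
Taking the top-ratio services first gives email-composer + spell-checker + pdf-renderer for 2230 (31 GB).
The 17 GB tied up in email-composer and pdf-renderer is better spent on spell-checker + image-resizer — total rises to 2241 (31 GB).
Nothing else within 31 GB beats 2241.

2241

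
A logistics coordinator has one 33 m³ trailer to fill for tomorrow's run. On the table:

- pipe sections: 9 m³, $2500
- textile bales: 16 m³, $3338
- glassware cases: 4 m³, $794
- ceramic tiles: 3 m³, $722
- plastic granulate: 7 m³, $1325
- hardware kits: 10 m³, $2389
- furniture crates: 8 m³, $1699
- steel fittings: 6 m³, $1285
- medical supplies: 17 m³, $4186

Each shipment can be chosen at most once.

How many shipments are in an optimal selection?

4

The maximum revenue within 33 m³ is 8202.
One optimal bundle: pipe sections + glassware cases + ceramic tiles + medical supplies (33 m³).
Any selection reaching 8202 contains exactly 4 shipments.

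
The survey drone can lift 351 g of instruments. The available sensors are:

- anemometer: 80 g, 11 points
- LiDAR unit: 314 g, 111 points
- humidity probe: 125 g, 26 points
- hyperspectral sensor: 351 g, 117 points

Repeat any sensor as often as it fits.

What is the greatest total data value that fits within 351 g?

The ratio heuristic lands on LiDAR unit (111) but leaves 37 g idle.
Dropping LiDAR unit frees 314 g; slotting in hyperspectral sensor (351 g) lifts the total to 117 at 351 g.

117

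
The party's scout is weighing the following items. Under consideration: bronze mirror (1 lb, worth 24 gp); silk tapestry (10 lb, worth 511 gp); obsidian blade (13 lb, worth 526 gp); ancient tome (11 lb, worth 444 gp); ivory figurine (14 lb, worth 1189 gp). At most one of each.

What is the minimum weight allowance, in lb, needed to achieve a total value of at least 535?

11

Need the lightest bundle worth ≥ 535.
Taking bronze mirror + silk tapestry gives 535 (≥ 535) for 11 lb.
No combination under 11 lb hits 535.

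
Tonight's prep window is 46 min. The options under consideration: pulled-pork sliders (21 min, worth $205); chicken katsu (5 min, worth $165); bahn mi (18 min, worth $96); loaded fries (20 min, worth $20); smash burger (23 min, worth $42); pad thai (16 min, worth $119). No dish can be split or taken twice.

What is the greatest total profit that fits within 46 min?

489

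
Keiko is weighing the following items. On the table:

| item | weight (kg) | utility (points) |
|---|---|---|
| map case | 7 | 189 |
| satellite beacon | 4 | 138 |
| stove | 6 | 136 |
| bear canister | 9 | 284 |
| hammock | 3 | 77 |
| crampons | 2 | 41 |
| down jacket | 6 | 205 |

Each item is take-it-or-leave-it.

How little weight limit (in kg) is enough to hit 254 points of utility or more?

Look for the lowest-weight combination reaching 254.
bear canister reaches 284 using 9 kg.
No combination under 9 kg hits 254.

9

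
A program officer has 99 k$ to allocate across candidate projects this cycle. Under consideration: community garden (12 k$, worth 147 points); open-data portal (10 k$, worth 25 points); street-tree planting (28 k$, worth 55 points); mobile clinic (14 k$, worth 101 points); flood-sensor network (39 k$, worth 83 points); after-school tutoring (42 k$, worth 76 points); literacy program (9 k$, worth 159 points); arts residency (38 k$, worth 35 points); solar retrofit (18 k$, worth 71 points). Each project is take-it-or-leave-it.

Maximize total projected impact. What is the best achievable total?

Filling by ratio: community garden + open-data portal + street-tree planting + mobile clinic + literacy program + solar retrofit for 558, with 8 k$ left unused.
Dropping open-data portal and street-tree planting frees 38 k$; slotting in flood-sensor network (39 k$) lifts the total to 561 at 92 k$.
Next best is community garden + open-data portal + street-tree planting + mobile clinic + literacy program + solar retrofit at 558 (91 k$) — short by 3.

561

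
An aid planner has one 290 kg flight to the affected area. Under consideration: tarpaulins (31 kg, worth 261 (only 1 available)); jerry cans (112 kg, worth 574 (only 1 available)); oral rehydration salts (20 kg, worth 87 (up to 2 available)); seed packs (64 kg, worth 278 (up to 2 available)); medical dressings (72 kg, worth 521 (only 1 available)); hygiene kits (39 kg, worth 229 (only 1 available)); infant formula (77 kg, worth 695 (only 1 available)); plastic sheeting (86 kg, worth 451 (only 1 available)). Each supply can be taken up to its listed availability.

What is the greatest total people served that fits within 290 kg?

2015

Density check — infant formula 9.03, tarpaulins 8.42, medical dressings 7.24 are the best per kg.
Filling by ratio: tarpaulins + 2×oral rehydration salts + medical dressings + hygiene kits + infant formula for 1880, with 31 kg left unused.
The 59 kg tied up in oral rehydration salts and hygiene kits is better spent on plastic sheeting — total rises to 2015 (286 kg).
The spare 4 kg is too small for any remaining supply, and no exchange beats 2015.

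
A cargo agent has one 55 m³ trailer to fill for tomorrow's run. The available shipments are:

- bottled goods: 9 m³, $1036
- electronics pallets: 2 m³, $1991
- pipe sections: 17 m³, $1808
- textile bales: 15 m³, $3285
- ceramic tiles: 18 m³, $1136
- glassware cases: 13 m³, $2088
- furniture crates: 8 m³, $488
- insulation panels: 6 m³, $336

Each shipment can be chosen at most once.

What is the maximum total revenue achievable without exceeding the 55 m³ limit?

Density check — electronics pallets 995.50, textile bales 219.00, glassware cases 160.62 are the best per m³.
Filling by ratio: bottled goods + electronics pallets + textile bales + glassware cases + furniture crates + insulation panels for 9224, with 2 m³ left unused.
The 15 m³ tied up in bottled goods and insulation panels is better spent on pipe sections — total rises to 9660 (55 m³).
Runner-up electronics pallets + pipe sections + textile bales + glassware cases + insulation panels tops out at 9508.

9660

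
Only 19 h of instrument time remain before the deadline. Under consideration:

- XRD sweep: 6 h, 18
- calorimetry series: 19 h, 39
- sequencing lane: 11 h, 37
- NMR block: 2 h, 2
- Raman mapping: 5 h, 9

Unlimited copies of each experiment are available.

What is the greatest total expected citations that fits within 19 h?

By expected citations per h: sequencing lane 3.36, XRD sweep 3.00, calorimetry series 2.05, Raman mapping 1.80 lead.
XRD sweep + sequencing lane + NMR block uses 19 of the 19 h and totals 57.

57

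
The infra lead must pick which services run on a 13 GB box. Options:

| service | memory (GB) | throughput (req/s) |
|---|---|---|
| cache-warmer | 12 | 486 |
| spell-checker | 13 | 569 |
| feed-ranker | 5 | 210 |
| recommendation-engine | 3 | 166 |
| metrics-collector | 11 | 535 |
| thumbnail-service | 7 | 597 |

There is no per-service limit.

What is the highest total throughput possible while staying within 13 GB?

The ratio ordering already packs tightly: 2×recommendation-engine + thumbnail-service, 13 GB, 929.

929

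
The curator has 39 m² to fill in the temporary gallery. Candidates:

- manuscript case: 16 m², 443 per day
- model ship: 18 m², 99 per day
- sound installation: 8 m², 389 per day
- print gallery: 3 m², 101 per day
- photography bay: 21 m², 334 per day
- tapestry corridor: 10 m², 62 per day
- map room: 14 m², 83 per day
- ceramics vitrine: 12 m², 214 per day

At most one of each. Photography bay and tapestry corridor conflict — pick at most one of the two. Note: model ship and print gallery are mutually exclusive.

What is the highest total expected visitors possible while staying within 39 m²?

Taking manuscript case + sound installation + print gallery + ceramics vitrine: 39 m² used, 1147 in expected visitors.
Runner-up manuscript case + sound installation + ceramics vitrine tops out at 1046.

1147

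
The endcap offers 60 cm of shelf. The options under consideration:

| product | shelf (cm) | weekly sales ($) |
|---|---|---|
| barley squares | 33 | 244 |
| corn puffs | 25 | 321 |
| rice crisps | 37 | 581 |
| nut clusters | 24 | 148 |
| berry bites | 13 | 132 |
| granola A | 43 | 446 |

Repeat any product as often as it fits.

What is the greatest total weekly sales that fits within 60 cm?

713

Taking rice crisps + berry bites: 50 cm used, 713 in weekly sales.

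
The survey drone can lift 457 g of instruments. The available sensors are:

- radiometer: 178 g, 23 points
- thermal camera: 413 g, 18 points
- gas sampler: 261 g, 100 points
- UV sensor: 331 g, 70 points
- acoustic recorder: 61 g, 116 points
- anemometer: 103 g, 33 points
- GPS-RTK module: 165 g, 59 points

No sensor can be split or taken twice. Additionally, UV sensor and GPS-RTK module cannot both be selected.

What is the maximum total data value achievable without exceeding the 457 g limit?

Taking gas sampler + acoustic recorder + anemometer: 425 g used, 249 in data value.
No other feasible combination exceeds 249.

249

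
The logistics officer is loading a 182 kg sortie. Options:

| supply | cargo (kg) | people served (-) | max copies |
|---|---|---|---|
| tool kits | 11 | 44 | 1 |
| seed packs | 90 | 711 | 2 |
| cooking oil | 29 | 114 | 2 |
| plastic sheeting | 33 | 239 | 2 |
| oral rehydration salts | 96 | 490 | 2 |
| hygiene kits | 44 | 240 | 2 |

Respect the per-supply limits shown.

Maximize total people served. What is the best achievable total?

Taking 2×seed packs: 180 kg used, 1422 in people served.
The spare 2 kg is too small for any remaining supply, and no exchange beats 1422.

1422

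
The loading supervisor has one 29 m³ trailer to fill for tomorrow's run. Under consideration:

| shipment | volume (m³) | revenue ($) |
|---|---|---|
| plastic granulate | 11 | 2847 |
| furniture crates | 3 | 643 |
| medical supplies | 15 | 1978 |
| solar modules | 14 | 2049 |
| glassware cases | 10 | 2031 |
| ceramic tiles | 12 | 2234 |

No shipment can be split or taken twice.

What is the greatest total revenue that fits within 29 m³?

The ratio heuristic lands on plastic granulate + furniture crates + glassware cases (5521) but leaves 5 m³ idle.
The 10 m³ tied up in glassware cases is better spent on ceramic tiles — total rises to 5724 (26 m³).
That's the maximum — no swap from here does better than 5724.

5724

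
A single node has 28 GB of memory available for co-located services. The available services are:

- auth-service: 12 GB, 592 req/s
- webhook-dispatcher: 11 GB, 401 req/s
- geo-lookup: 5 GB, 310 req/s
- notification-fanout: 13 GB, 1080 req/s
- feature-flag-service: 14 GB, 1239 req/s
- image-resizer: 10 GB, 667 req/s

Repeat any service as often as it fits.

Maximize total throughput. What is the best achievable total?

2478

Ranking by ratio (throughput/GB): feature-flag-service 88.50, notification-fanout 83.08, image-resizer 66.70, geo-lookup 62.00.
The ratio ordering already packs tightly: 2×feature-flag-service, 28 GB, 2478.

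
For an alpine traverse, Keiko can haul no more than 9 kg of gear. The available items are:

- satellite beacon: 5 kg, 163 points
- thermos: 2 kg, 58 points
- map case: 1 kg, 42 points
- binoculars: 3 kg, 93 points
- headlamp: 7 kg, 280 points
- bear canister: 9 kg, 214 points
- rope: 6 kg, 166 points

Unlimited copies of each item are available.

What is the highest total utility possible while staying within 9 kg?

378

The ratio ordering already packs tightly: 9×map case, 9 kg, 378.
Every other selection either busts 9 kg or fails to beat 378.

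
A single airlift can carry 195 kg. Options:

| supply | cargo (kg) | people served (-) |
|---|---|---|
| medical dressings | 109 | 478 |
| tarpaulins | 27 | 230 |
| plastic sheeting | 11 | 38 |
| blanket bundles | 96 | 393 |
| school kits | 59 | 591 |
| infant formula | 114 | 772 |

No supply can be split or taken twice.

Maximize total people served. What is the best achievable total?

Ranking by ratio (people served/kg): school kits 10.02, tarpaulins 8.52, infant formula 6.77.
Taking the top-ratio supplies first gives medical dressings + tarpaulins + school kits for 1299 (195 kg).
Replace medical dressings and tarpaulins with plastic sheeting + infant formula: the trade gains 102 net, giving 1401 at 184 kg.
Runner-up school kits + infant formula tops out at 1363.

1401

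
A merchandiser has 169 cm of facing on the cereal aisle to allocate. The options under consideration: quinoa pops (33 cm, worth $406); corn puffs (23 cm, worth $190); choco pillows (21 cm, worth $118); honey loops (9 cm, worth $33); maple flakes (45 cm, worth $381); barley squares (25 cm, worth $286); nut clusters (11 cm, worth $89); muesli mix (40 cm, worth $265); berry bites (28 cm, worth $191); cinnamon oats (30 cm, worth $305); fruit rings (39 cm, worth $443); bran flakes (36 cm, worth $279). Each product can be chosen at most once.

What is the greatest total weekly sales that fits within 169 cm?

1720

The ratio heuristic lands on quinoa pops + corn puffs + barley squares + nut clusters + cinnamon oats + fruit rings (1719) but leaves 8 cm idle.
Dropping corn puffs frees 23 cm; slotting in berry bites (28 cm) lifts the total to 1720 at 166 cm.
An exhaustive check of the 4096 subsets confirms 1720.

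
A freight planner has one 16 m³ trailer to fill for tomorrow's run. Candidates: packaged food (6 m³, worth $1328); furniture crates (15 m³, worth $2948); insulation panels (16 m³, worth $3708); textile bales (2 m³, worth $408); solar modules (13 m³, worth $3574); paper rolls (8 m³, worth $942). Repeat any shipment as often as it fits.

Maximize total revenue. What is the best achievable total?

By revenue per m³: solar modules 274.92, insulation panels 231.75, packaged food 221.33 lead.
Taking textile bales + solar modules: 15 m³ used, 3982 in revenue.
That's the maximum — no swap from here does better than 3982.

3982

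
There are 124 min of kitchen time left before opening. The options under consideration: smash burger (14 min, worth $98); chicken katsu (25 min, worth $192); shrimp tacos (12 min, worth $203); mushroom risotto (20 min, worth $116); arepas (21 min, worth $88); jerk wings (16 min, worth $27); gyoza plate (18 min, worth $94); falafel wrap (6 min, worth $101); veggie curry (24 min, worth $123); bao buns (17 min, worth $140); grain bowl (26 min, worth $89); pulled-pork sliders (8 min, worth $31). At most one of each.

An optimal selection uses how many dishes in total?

8

Optimal total is 982.
One optimal bundle: smash burger + chicken katsu + shrimp tacos + gyoza plate + falafel wrap + veggie curry + bao buns + pulled-pork sliders (124 min).
Every optimal selection uses 8 dishes.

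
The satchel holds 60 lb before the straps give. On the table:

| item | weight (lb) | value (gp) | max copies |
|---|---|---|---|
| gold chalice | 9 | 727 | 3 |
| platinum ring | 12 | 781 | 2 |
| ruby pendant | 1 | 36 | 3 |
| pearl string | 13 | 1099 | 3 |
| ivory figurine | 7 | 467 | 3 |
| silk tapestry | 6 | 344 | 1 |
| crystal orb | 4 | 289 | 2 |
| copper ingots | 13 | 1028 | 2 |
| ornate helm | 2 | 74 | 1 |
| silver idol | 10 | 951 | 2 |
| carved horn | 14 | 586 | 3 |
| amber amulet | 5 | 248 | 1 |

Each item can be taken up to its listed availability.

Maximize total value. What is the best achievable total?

The ratio ordering already packs tightly: ruby pendant + 3×pearl string + 2×silver idol, 60 lb, 5235.
That's the maximum — no swap from here does better than 5235.

5235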